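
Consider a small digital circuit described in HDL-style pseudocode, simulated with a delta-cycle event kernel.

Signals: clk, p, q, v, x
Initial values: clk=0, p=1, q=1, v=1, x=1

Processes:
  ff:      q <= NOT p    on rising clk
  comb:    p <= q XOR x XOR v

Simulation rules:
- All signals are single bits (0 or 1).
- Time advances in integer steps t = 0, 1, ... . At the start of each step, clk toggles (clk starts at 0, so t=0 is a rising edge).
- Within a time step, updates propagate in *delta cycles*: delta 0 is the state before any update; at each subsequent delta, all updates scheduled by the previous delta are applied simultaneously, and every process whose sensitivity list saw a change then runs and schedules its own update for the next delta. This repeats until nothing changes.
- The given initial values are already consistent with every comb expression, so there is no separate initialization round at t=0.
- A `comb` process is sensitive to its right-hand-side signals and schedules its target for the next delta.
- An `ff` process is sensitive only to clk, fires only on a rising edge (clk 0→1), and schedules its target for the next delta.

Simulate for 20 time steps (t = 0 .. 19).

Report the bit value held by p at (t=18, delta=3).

t=0 Δ0: x=1 clk=0 p=1 v=1 q=1
  Δ1: clk:0→1
  Δ2: q:1→0
  Δ3: p:1→0
  (3Δ to stable)
t=1 Δ0: x=1 clk=1 p=0 v=1 q=0
  Δ1: clk:1→0
  (1Δ to stable)
t=2 Δ0: x=1 clk=0 p=0 v=1 q=0
  Δ1: clk:0→1
  Δ2: q:0→1
  Δ3: p:0→1
  (3Δ to stable)
t=3 Δ0: x=1 clk=1 p=1 v=1 q=1
  Δ1: clk:1→0
  (1Δ to stable)
t=4 Δ0: x=1 clk=0 p=1 v=1 q=1
  Δ1: clk:0→1
  Δ2: q:1→0
  Δ3: p:1→0
  (3Δ to stable)
t=5 Δ0: x=1 clk=1 p=0 v=1 q=0
  Δ1: clk:1→0
  (1Δ to stable)
t=6 Δ0: x=1 clk=0 p=0 v=1 q=0
  Δ1: clk:0→1
  Δ2: q:0→1
  Δ3: p:0→1
  (3Δ to stable)
t=7 Δ0: x=1 clk=1 p=1 v=1 q=1
  Δ1: clk:1→0
  (1Δ to stable)
t=8 Δ0: x=1 clk=0 p=1 v=1 q=1
  Δ1: clk:0→1
  Δ2: q:1→0
  Δ3: p:1→0
  (3Δ to stable)
t=9 Δ0: x=1 clk=1 p=0 v=1 q=0
  Δ1: clk:1→0
  (1Δ to stable)
t=10 Δ0: x=1 clk=0 p=0 v=1 q=0
  Δ1: clk:0→1
  Δ2: q:0→1
  Δ3: p:0→1
  (3Δ to stable)
t=11 Δ0: x=1 clk=1 p=1 v=1 q=1
  Δ1: clk:1→0
  (1Δ to stable)
t=12 Δ0: x=1 clk=0 p=1 v=1 q=1
  Δ1: clk:0→1
  Δ2: q:1→0
  Δ3: p:1→0
  (3Δ to stable)
t=13 Δ0: x=1 clk=1 p=0 v=1 q=0
  Δ1: clk:1→0
  (1Δ to stable)
t=14 Δ0: x=1 clk=0 p=0 v=1 q=0
  Δ1: clk:0→1
  Δ2: q:0→1
  Δ3: p:0→1
  (3Δ to stable)
t=15 Δ0: x=1 clk=1 p=1 v=1 q=1
  Δ1: clk:1→0
  (1Δ to stable)
t=16 Δ0: x=1 clk=0 p=1 v=1 q=1
  Δ1: clk:0→1
  Δ2: q:1→0
  Δ3: p:1→0
  (3Δ to stable)
t=17 Δ0: x=1 clk=1 p=0 v=1 q=0
  Δ1: clk:1→0
  (1Δ to stable)
t=18 Δ0: x=1 clk=0 p=0 v=1 q=0
  Δ1: clk:0→1
  Δ2: q:0→1
  Δ3: p:0→1
  (3Δ to stable)
t=19 Δ0: x=1 clk=1 p=1 v=1 q=1
  Δ1: clk:1→0
  (1Δ to stable)

1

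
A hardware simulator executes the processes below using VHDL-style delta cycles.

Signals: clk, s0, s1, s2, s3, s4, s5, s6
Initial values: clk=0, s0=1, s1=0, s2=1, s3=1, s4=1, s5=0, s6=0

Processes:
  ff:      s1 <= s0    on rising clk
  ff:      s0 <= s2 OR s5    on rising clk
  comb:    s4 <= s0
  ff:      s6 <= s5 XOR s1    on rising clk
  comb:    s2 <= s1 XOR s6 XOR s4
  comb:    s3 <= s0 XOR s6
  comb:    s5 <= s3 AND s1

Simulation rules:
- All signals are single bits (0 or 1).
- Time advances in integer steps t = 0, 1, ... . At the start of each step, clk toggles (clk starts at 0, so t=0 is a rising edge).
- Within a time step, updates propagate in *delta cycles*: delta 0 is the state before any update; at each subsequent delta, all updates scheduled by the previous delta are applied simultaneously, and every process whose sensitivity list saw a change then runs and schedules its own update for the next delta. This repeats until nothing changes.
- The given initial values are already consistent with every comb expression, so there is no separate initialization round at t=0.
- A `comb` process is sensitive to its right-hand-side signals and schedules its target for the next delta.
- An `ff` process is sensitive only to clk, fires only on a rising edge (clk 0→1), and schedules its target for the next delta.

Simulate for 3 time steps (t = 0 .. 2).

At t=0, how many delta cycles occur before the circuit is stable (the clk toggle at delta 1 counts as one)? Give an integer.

t=0 Δ0: s0=1 s1=0 s5=0 s6=0 s3=1 s2=1 s4=1 clk=0
  Δ1: clk:0→1
  Δ2: s1:0→1
  Δ3: s5:0→1, s2:1→0
  (3Δ to stable)
t=1 Δ0: s0=1 s1=1 s5=1 s6=0 s3=1 s2=0 s4=1 clk=1
  Δ1: clk:1→0
  (1Δ to stable)
t=2 Δ0: s0=1 s1=1 s5=1 s6=0 s3=1 s2=0 s4=1 clk=0
  Δ1: clk:0→1
  (1Δ to stable)

3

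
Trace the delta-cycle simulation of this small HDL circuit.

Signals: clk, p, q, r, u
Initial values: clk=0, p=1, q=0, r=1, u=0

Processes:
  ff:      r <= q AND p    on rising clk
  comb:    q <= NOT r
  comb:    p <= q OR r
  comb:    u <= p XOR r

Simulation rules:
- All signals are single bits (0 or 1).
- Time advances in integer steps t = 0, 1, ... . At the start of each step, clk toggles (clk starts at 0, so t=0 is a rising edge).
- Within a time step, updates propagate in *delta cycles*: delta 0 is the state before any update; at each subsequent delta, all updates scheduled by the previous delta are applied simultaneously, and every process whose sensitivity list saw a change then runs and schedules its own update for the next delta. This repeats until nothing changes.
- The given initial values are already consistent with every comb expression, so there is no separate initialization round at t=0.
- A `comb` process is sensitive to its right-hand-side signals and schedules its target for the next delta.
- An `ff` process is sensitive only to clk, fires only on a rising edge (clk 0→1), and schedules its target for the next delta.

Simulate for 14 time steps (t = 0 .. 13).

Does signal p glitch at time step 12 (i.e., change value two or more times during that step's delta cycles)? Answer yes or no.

yes

t0.Δ0 q=0 u=0 p=1 r=1 clk=0
t0.Δ1 q=0 u=0 p=1 r=1 clk=1
t0.Δ2 q=0 u=0 p=1 r=0 clk=1
t0.Δ3 q=1 u=1 p=0 r=0 clk=1
t0.Δ4 q=1 u=0 p=1 r=0 clk=1
t0.Δ5 q=1 u=1 p=1 r=0 clk=1
t1.Δ0 q=1 u=1 p=1 r=0 clk=1
t1.Δ1 q=1 u=1 p=1 r=0 clk=0
t2.Δ0 q=1 u=1 p=1 r=0 clk=0
t2.Δ1 q=1 u=1 p=1 r=0 clk=1
t2.Δ2 q=1 u=1 p=1 r=1 clk=1
t2.Δ3 q=0 u=0 p=1 r=1 clk=1
t3.Δ0 q=0 u=0 p=1 r=1 clk=1
t3.Δ1 q=0 u=0 p=1 r=1 clk=0
t4.Δ0 q=0 u=0 p=1 r=1 clk=0
t4.Δ1 q=0 u=0 p=1 r=1 clk=1
t4.Δ2 q=0 u=0 p=1 r=0 clk=1
t4.Δ3 q=1 u=1 p=0 r=0 clk=1
t4.Δ4 q=1 u=0 p=1 r=0 clk=1
t4.Δ5 q=1 u=1 p=1 r=0 clk=1
t5.Δ0 q=1 u=1 p=1 r=0 clk=1
t5.Δ1 q=1 u=1 p=1 r=0 clk=0
t6.Δ0 q=1 u=1 p=1 r=0 clk=0
t6.Δ1 q=1 u=1 p=1 r=0 clk=1
t6.Δ2 q=1 u=1 p=1 r=1 clk=1
t6.Δ3 q=0 u=0 p=1 r=1 clk=1
t7.Δ0 q=0 u=0 p=1 r=1 clk=1
t7.Δ1 q=0 u=0 p=1 r=1 clk=0
t8.Δ0 q=0 u=0 p=1 r=1 clk=0
t8.Δ1 q=0 u=0 p=1 r=1 clk=1
t8.Δ2 q=0 u=0 p=1 r=0 clk=1
t8.Δ3 q=1 u=1 p=0 r=0 clk=1
t8.Δ4 q=1 u=0 p=1 r=0 clk=1
t8.Δ5 q=1 u=1 p=1 r=0 clk=1
t9.Δ0 q=1 u=1 p=1 r=0 clk=1
t9.Δ1 q=1 u=1 p=1 r=0 clk=0
t10.Δ0 q=1 u=1 p=1 r=0 clk=0
t10.Δ1 q=1 u=1 p=1 r=0 clk=1
t10.Δ2 q=1 u=1 p=1 r=1 clk=1
t10.Δ3 q=0 u=0 p=1 r=1 clk=1
t11.Δ0 q=0 u=0 p=1 r=1 clk=1
t11.Δ1 q=0 u=0 p=1 r=1 clk=0
t12.Δ0 q=0 u=0 p=1 r=1 clk=0
t12.Δ1 q=0 u=0 p=1 r=1 clk=1
t12.Δ2 q=0 u=0 p=1 r=0 clk=1
t12.Δ3 q=1 u=1 p=0 r=0 clk=1
t12.Δ4 q=1 u=0 p=1 r=0 clk=1
t12.Δ5 q=1 u=1 p=1 r=0 clk=1
t13.Δ0 q=1 u=1 p=1 r=0 clk=1
t13.Δ1 q=1 u=1 p=1 r=0 clk=0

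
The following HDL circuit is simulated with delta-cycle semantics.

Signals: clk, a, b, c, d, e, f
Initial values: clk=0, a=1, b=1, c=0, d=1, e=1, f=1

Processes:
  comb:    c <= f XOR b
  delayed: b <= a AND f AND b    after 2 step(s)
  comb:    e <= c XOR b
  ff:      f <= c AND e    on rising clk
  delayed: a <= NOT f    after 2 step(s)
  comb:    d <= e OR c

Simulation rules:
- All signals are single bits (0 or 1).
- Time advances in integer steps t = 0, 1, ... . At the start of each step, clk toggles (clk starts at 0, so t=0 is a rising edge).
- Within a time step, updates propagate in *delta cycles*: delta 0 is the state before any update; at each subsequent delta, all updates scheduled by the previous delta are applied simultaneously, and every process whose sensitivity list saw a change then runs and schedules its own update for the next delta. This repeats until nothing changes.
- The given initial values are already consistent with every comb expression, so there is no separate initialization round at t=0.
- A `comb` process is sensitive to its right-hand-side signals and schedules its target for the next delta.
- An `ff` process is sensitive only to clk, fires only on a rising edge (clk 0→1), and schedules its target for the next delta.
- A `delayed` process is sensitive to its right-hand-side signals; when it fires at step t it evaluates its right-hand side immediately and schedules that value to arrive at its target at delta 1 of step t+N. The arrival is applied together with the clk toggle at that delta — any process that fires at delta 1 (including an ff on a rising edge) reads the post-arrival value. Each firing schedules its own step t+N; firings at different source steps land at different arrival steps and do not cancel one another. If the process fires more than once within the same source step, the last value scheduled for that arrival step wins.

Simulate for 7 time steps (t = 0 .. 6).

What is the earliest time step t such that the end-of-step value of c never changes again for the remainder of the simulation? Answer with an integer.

t=0 Δ0: e=1 f=1 a=1 c=0 b=1 d=1 clk=0
  Δ1: clk:0→1
  Δ2: f:1→0
  Δ3: c:0→1
  Δ4: e:1→0
  (4Δ to stable)
t=1 Δ0: e=0 f=0 a=1 c=1 b=1 d=1 clk=1
  Δ1: clk:1→0
  (1Δ to stable)
t=2 Δ0: e=0 f=0 a=1 c=1 b=1 d=1 clk=0
  Δ1: b:1→0, clk:0→1
  Δ2: e:0→1, c:1→0
  Δ3: e:1→0
  Δ4: d:1→0
  (4Δ to stable)
t=3 Δ0: e=0 f=0 a=1 c=0 b=0 d=0 clk=1
  Δ1: clk:1→0
  (1Δ to stable)
t=4 Δ0: e=0 f=0 a=1 c=0 b=0 d=0 clk=0
  Δ1: clk:0→1
  (1Δ to stable)
t=5 Δ0: e=0 f=0 a=1 c=0 b=0 d=0 clk=1
  Δ1: clk:1→0
  (1Δ to stable)
t=6 Δ0: e=0 f=0 a=1 c=0 b=0 d=0 clk=0
  Δ1: clk:0→1
  (1Δ to stable)

2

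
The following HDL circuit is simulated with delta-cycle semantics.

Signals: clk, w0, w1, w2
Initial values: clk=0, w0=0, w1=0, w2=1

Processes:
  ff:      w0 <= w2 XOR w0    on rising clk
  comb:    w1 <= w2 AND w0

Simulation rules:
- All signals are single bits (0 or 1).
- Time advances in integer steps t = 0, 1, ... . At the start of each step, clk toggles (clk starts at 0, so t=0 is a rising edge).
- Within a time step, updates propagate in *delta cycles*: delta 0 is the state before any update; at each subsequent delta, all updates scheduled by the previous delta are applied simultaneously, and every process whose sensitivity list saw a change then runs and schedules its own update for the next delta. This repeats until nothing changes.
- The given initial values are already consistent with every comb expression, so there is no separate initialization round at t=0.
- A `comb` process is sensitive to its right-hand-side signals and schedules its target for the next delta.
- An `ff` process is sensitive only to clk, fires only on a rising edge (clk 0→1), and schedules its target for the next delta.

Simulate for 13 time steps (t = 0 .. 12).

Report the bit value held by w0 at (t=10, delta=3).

0

t0.Δ0 w1=0 w2=1 w0=0 clk=0
t0.Δ1 w1=0 w2=1 w0=0 clk=1
t0.Δ2 w1=0 w2=1 w0=1 clk=1
t0.Δ3 w1=1 w2=1 w0=1 clk=1
t1.Δ0 w1=1 w2=1 w0=1 clk=1
t1.Δ1 w1=1 w2=1 w0=1 clk=0
t2.Δ0 w1=1 w2=1 w0=1 clk=0
t2.Δ1 w1=1 w2=1 w0=1 clk=1
t2.Δ2 w1=1 w2=1 w0=0 clk=1
t2.Δ3 w1=0 w2=1 w0=0 clk=1
t3.Δ0 w1=0 w2=1 w0=0 clk=1
t3.Δ1 w1=0 w2=1 w0=0 clk=0
t4.Δ0 w1=0 w2=1 w0=0 clk=0
t4.Δ1 w1=0 w2=1 w0=0 clk=1
t4.Δ2 w1=0 w2=1 w0=1 clk=1
t4.Δ3 w1=1 w2=1 w0=1 clk=1
t5.Δ0 w1=1 w2=1 w0=1 clk=1
t5.Δ1 w1=1 w2=1 w0=1 clk=0
t6.Δ0 w1=1 w2=1 w0=1 clk=0
t6.Δ1 w1=1 w2=1 w0=1 clk=1
t6.Δ2 w1=1 w2=1 w0=0 clk=1
t6.Δ3 w1=0 w2=1 w0=0 clk=1
t7.Δ0 w1=0 w2=1 w0=0 clk=1
t7.Δ1 w1=0 w2=1 w0=0 clk=0
t8.Δ0 w1=0 w2=1 w0=0 clk=0
t8.Δ1 w1=0 w2=1 w0=0 clk=1
t8.Δ2 w1=0 w2=1 w0=1 clk=1
t8.Δ3 w1=1 w2=1 w0=1 clk=1
t9.Δ0 w1=1 w2=1 w0=1 clk=1
t9.Δ1 w1=1 w2=1 w0=1 clk=0
t10.Δ0 w1=1 w2=1 w0=1 clk=0
t10.Δ1 w1=1 w2=1 w0=1 clk=1
t10.Δ2 w1=1 w2=1 w0=0 clk=1
t10.Δ3 w1=0 w2=1 w0=0 clk=1
t11.Δ0 w1=0 w2=1 w0=0 clk=1
t11.Δ1 w1=0 w2=1 w0=0 clk=0
t12.Δ0 w1=0 w2=1 w0=0 clk=0
t12.Δ1 w1=0 w2=1 w0=0 clk=1
t12.Δ2 w1=0 w2=1 w0=1 clk=1
t12.Δ3 w1=1 w2=1 w0=1 clk=1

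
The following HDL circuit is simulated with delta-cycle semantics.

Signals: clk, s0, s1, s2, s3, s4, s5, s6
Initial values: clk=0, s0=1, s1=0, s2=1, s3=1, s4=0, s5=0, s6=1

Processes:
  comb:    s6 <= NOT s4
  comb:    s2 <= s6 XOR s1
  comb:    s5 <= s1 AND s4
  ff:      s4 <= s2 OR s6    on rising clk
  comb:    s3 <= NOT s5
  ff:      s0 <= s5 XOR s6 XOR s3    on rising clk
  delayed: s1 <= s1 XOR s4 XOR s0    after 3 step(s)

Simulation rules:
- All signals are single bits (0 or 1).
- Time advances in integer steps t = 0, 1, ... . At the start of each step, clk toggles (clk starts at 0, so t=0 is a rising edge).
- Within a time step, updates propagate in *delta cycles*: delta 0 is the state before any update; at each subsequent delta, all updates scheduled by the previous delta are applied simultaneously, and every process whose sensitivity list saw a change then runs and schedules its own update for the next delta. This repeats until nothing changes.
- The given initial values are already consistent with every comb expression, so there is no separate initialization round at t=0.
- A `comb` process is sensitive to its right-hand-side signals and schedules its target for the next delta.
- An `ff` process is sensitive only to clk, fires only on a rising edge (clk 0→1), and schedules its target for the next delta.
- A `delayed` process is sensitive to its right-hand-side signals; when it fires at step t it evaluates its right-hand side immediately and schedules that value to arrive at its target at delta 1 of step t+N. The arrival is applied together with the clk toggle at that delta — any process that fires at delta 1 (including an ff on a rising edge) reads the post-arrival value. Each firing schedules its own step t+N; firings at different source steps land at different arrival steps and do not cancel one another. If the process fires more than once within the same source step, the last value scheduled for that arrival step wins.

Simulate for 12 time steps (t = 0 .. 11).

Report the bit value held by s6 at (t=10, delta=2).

1

[bits: s4,s6,s2,clk,s1,s5,s0,s3]
t=0: Δ0=01100011 Δ1=01110011 Δ2=11110001 Δ3=10110001 Δ4=10010001 | 4Δ
t=1: Δ0=10010001 Δ1=10000001 | 1Δ
t=2: Δ0=10000001 Δ1=10010001 Δ2=00010011 Δ3=01010011 Δ4=01110011 | 4Δ
t=3: Δ0=01110011 Δ1=01101011 Δ2=01001011 | 2Δ
t=4: Δ0=01001011 Δ1=01011011 Δ2=11011001 Δ3=10011101 Δ4=10111100 | 4Δ
t=5: Δ0=10111100 Δ1=10101100 | 1Δ
t=6: Δ0=10101100 Δ1=10110100 Δ2=10010010 Δ3=10010011 | 3Δ
t=7: Δ0=10010011 Δ1=10000011 | 1Δ
t=8: Δ0=10000011 Δ1=10010011 Δ2=00010011 Δ3=01010011 Δ4=01110011 | 4Δ
t=9: Δ0=01110011 Δ1=01100011 | 1Δ
t=10: Δ0=01100011 Δ1=01110011 Δ2=11110001 Δ3=10110001 Δ4=10010001 | 4Δ
t=11: Δ0=10010001 Δ1=10001001 Δ2=10101101 Δ3=10101100 | 3Δ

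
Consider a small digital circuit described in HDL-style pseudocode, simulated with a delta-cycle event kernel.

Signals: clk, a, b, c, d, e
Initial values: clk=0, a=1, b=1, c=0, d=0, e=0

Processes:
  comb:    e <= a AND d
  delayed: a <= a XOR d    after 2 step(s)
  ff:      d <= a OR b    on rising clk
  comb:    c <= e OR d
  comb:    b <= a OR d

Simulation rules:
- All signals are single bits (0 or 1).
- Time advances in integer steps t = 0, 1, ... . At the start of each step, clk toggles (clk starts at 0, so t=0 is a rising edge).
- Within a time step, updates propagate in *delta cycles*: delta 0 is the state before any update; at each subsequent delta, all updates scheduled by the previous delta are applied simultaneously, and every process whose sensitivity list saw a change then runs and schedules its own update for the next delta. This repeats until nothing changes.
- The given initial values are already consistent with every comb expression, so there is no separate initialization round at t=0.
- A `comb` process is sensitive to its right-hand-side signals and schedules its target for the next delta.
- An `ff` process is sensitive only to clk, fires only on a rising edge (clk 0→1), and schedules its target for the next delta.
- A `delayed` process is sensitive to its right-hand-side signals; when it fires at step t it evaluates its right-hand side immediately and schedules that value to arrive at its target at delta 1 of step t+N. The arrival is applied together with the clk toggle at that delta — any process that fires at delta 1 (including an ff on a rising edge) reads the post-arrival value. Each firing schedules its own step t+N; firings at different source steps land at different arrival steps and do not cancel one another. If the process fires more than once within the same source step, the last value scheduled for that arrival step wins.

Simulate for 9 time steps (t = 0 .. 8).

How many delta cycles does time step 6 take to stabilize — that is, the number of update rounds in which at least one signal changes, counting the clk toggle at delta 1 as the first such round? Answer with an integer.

2

t=0 Δ0: e=0 c=0 b=1 d=0 clk=0 a=1
  Δ1: clk:0→1
  Δ2: d:0→1
  Δ3: e:0→1, c:0→1
  (3Δ to stable)
t=1 Δ0: e=1 c=1 b=1 d=1 clk=1 a=1
  Δ1: clk:1→0
  (1Δ to stable)
t=2 Δ0: e=1 c=1 b=1 d=1 clk=0 a=1
  Δ1: clk:0→1, a:1→0
  Δ2: e:1→0
  (2Δ to stable)
t=3 Δ0: e=0 c=1 b=1 d=1 clk=1 a=0
  Δ1: clk:1→0
  (1Δ to stable)
t=4 Δ0: e=0 c=1 b=1 d=1 clk=0 a=0
  Δ1: clk:0→1, a:0→1
  Δ2: e:0→1
  (2Δ to stable)
t=5 Δ0: e=1 c=1 b=1 d=1 clk=1 a=1
  Δ1: clk:1→0
  (1Δ to stable)
t=6 Δ0: e=1 c=1 b=1 d=1 clk=0 a=1
  Δ1: clk:0→1, a:1→0
  Δ2: e:1→0
  (2Δ to stable)
t=7 Δ0: e=0 c=1 b=1 d=1 clk=1 a=0
  Δ1: clk:1→0
  (1Δ to stable)
t=8 Δ0: e=0 c=1 b=1 d=1 clk=0 a=0
  Δ1: clk:0→1, a:0→1
  Δ2: e:0→1
  (2Δ to stable)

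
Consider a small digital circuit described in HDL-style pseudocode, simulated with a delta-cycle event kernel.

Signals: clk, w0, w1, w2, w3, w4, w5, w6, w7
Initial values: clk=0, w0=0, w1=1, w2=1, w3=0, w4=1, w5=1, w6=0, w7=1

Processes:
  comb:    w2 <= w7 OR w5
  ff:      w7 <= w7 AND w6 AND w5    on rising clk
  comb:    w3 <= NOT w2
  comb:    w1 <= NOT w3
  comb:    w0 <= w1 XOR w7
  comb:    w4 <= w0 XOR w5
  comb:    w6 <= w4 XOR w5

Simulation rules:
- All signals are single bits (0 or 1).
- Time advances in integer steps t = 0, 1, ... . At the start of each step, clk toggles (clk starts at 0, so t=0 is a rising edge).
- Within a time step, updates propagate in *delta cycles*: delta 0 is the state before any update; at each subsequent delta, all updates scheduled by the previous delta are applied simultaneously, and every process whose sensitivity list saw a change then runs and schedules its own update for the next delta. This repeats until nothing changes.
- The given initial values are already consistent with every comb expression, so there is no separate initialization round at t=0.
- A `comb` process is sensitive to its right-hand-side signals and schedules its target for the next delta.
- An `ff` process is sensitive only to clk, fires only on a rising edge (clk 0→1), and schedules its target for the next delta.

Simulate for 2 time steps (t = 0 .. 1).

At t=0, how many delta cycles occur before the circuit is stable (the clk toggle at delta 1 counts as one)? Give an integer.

5

t=0 Δ0: w7=1 w5=1 w6=0 w0=0 w4=1 w2=1 w1=1 w3=0 clk=0
  Δ1: clk:0→1
  Δ2: w7:1→0
  Δ3: w0:0→1
  Δ4: w4:1→0
  Δ5: w6:0→1
  (5Δ to stable)
t=1 Δ0: w7=0 w5=1 w6=1 w0=1 w4=0 w2=1 w1=1 w3=0 clk=1
  Δ1: clk:1→0
  (1Δ to stable)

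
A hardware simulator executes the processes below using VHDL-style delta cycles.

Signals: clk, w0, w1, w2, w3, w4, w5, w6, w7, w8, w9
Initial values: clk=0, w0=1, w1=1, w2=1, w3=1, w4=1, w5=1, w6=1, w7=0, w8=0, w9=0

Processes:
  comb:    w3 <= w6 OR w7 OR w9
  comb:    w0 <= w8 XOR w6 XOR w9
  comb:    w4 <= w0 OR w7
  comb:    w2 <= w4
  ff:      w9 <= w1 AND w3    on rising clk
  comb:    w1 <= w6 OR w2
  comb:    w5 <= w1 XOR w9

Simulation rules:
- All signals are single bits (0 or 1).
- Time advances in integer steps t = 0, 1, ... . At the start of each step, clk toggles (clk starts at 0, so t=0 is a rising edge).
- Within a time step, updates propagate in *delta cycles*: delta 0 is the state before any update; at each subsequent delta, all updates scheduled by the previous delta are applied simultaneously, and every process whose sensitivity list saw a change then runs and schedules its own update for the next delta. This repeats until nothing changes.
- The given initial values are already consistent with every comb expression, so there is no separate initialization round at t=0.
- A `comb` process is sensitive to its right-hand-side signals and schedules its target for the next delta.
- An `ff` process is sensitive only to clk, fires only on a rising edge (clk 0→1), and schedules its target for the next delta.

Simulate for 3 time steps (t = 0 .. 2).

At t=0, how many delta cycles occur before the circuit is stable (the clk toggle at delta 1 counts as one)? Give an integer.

t=0 Δ0: w0=1 w5=1 w7=0 w8=0 clk=0 w4=1 w3=1 w6=1 w9=0 w1=1 w2=1
  Δ1: clk:0→1
  Δ2: w9:0→1
  Δ3: w0:1→0, w5:1→0
  Δ4: w4:1→0
  Δ5: w2:1→0
  (5Δ to stable)
t=1 Δ0: w0=0 w5=0 w7=0 w8=0 clk=1 w4=0 w3=1 w6=1 w9=1 w1=1 w2=0
  Δ1: clk:1→0
  (1Δ to stable)
t=2 Δ0: w0=0 w5=0 w7=0 w8=0 clk=0 w4=0 w3=1 w6=1 w9=1 w1=1 w2=0
  Δ1: clk:0→1
  (1Δ to stable)

5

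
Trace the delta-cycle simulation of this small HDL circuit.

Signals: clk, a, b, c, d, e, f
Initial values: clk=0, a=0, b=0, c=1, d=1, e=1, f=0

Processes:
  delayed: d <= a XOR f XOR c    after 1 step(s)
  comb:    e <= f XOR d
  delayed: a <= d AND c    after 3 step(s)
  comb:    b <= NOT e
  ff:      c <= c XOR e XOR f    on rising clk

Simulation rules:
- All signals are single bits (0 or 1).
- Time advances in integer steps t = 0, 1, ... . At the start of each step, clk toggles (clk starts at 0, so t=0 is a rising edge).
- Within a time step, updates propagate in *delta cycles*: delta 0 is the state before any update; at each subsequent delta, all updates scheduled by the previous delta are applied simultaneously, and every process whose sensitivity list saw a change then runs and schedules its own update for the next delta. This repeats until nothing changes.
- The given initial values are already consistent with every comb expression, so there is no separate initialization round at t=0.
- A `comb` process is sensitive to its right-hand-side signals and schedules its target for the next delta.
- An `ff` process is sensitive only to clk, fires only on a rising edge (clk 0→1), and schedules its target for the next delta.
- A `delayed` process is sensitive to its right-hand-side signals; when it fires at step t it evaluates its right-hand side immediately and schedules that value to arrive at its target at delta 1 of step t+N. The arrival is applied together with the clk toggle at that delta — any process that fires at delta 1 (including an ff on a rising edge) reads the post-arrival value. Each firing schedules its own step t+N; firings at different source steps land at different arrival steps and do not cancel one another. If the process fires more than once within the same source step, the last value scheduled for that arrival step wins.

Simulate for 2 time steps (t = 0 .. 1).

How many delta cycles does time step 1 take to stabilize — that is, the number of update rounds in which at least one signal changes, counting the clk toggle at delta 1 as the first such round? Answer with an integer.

t=0 Δ0: c=1 b=0 f=0 e=1 clk=0 a=0 d=1
  Δ1: clk:0→1
  Δ2: c:1→0
  (2Δ to stable)
t=1 Δ0: c=0 b=0 f=0 e=1 clk=1 a=0 d=1
  Δ1: clk:1→0, d:1→0
  Δ2: e:1→0
  Δ3: b:0→1
  (3Δ to stable)

3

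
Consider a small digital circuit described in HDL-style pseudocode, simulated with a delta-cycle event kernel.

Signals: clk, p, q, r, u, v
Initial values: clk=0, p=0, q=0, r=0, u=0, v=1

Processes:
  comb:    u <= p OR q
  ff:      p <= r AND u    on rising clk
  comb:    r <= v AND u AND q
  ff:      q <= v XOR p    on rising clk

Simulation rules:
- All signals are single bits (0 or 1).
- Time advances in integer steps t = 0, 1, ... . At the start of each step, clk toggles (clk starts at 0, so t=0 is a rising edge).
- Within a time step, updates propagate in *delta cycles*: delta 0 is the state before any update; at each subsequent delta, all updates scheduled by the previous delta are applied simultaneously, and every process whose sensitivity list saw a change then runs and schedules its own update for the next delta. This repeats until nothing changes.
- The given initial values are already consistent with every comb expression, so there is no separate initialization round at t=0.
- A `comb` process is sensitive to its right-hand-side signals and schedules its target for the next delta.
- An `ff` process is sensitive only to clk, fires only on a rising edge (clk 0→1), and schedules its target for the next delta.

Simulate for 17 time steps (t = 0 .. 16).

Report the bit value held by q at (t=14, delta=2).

0

t0.Δ0 q=0 v=1 r=0 p=0 u=0 clk=0
t0.Δ1 q=0 v=1 r=0 p=0 u=0 clk=1
t0.Δ2 q=1 v=1 r=0 p=0 u=0 clk=1
t0.Δ3 q=1 v=1 r=0 p=0 u=1 clk=1
t0.Δ4 q=1 v=1 r=1 p=0 u=1 clk=1
t1.Δ0 q=1 v=1 r=1 p=0 u=1 clk=1
t1.Δ1 q=1 v=1 r=1 p=0 u=1 clk=0
t2.Δ0 q=1 v=1 r=1 p=0 u=1 clk=0
t2.Δ1 q=1 v=1 r=1 p=0 u=1 clk=1
t2.Δ2 q=1 v=1 r=1 p=1 u=1 clk=1
t3.Δ0 q=1 v=1 r=1 p=1 u=1 clk=1
t3.Δ1 q=1 v=1 r=1 p=1 u=1 clk=0
t4.Δ0 q=1 v=1 r=1 p=1 u=1 clk=0
t4.Δ1 q=1 v=1 r=1 p=1 u=1 clk=1
t4.Δ2 q=0 v=1 r=1 p=1 u=1 clk=1
t4.Δ3 q=0 v=1 r=0 p=1 u=1 clk=1
t5.Δ0 q=0 v=1 r=0 p=1 u=1 clk=1
t5.Δ1 q=0 v=1 r=0 p=1 u=1 clk=0
t6.Δ0 q=0 v=1 r=0 p=1 u=1 clk=0
t6.Δ1 q=0 v=1 r=0 p=1 u=1 clk=1
t6.Δ2 q=0 v=1 r=0 p=0 u=1 clk=1
t6.Δ3 q=0 v=1 r=0 p=0 u=0 clk=1
t7.Δ0 q=0 v=1 r=0 p=0 u=0 clk=1
t7.Δ1 q=0 v=1 r=0 p=0 u=0 clk=0
t8.Δ0 q=0 v=1 r=0 p=0 u=0 clk=0
t8.Δ1 q=0 v=1 r=0 p=0 u=0 clk=1
t8.Δ2 q=1 v=1 r=0 p=0 u=0 clk=1
t8.Δ3 q=1 v=1 r=0 p=0 u=1 clk=1
t8.Δ4 q=1 v=1 r=1 p=0 u=1 clk=1
t9.Δ0 q=1 v=1 r=1 p=0 u=1 clk=1
t9.Δ1 q=1 v=1 r=1 p=0 u=1 clk=0
t10.Δ0 q=1 v=1 r=1 p=0 u=1 clk=0
t10.Δ1 q=1 v=1 r=1 p=0 u=1 clk=1
t10.Δ2 q=1 v=1 r=1 p=1 u=1 clk=1
t11.Δ0 q=1 v=1 r=1 p=1 u=1 clk=1
t11.Δ1 q=1 v=1 r=1 p=1 u=1 clk=0
t12.Δ0 q=1 v=1 r=1 p=1 u=1 clk=0
t12.Δ1 q=1 v=1 r=1 p=1 u=1 clk=1
t12.Δ2 q=0 v=1 r=1 p=1 u=1 clk=1
t12.Δ3 q=0 v=1 r=0 p=1 u=1 clk=1
t13.Δ0 q=0 v=1 r=0 p=1 u=1 clk=1
t13.Δ1 q=0 v=1 r=0 p=1 u=1 clk=0
t14.Δ0 q=0 v=1 r=0 p=1 u=1 clk=0
t14.Δ1 q=0 v=1 r=0 p=1 u=1 clk=1
t14.Δ2 q=0 v=1 r=0 p=0 u=1 clk=1
t14.Δ3 q=0 v=1 r=0 p=0 u=0 clk=1
t15.Δ0 q=0 v=1 r=0 p=0 u=0 clk=1
t15.Δ1 q=0 v=1 r=0 p=0 u=0 clk=0
t16.Δ0 q=0 v=1 r=0 p=0 u=0 clk=0
t16.Δ1 q=0 v=1 r=0 p=0 u=0 clk=1
t16.Δ2 q=1 v=1 r=0 p=0 u=0 clk=1
t16.Δ3 q=1 v=1 r=0 p=0 u=1 clk=1
t16.Δ4 q=1 v=1 r=1 p=0 u=1 clk=1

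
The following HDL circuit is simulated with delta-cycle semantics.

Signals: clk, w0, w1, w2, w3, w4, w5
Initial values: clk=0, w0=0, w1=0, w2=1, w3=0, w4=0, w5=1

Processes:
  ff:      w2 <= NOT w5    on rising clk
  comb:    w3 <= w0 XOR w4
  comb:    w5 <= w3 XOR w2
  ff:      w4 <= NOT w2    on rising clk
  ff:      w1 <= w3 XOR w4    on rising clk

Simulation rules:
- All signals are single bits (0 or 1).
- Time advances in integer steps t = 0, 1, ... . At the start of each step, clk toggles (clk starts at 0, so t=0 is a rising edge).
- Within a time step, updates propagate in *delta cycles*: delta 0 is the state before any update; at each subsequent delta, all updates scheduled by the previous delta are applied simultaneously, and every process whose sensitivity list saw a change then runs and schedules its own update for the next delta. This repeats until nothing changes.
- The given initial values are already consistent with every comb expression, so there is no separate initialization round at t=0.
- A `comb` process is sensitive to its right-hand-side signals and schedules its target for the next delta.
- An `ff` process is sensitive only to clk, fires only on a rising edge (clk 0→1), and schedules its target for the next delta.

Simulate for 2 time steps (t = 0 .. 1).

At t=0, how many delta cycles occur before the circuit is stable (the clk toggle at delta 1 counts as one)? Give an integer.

3

t0.Δ0 w2=1 w3=0 clk=0 w5=1 w1=0 w4=0 w0=0
t0.Δ1 w2=1 w3=0 clk=1 w5=1 w1=0 w4=0 w0=0
t0.Δ2 w2=0 w3=0 clk=1 w5=1 w1=0 w4=0 w0=0
t0.Δ3 w2=0 w3=0 clk=1 w5=0 w1=0 w4=0 w0=0
t1.Δ0 w2=0 w3=0 clk=1 w5=0 w1=0 w4=0 w0=0
t1.Δ1 w2=0 w3=0 clk=0 w5=0 w1=0 w4=0 w0=0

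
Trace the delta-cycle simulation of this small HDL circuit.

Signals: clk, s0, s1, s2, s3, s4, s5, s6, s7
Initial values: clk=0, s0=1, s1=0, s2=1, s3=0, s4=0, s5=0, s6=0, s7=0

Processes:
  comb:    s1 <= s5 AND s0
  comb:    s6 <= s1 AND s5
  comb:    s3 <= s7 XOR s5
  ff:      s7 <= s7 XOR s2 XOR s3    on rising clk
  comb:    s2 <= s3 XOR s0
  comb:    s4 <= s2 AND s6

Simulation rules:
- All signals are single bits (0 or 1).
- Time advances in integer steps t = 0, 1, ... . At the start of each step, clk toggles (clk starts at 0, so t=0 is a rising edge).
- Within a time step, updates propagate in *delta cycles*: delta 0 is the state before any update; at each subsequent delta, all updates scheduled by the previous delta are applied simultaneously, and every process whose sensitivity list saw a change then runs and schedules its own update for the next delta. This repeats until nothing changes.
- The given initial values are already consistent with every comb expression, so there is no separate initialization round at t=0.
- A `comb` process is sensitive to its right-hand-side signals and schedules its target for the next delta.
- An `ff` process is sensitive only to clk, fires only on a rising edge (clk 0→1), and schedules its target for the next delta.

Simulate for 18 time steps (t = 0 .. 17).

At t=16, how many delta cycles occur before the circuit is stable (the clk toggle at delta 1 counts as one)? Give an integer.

4

t=0 Δ0: s7=0 s2=1 s4=0 s3=0 s1=0 clk=0 s0=1 s6=0 s5=0
  Δ1: clk:0→1
  Δ2: s7:0→1
  Δ3: s3:0→1
  Δ4: s2:1→0
  (4Δ to stable)
t=1 Δ0: s7=1 s2=0 s4=0 s3=1 s1=0 clk=1 s0=1 s6=0 s5=0
  Δ1: clk:1→0
  (1Δ to stable)
t=2 Δ0: s7=1 s2=0 s4=0 s3=1 s1=0 clk=0 s0=1 s6=0 s5=0
  Δ1: clk:0→1
  Δ2: s7:1→0
  Δ3: s3:1→0
  Δ4: s2:0→1
  (4Δ to stable)
t=3 Δ0: s7=0 s2=1 s4=0 s3=0 s1=0 clk=1 s0=1 s6=0 s5=0
  Δ1: clk:1→0
  (1Δ to stable)
t=4 Δ0: s7=0 s2=1 s4=0 s3=0 s1=0 clk=0 s0=1 s6=0 s5=0
  Δ1: clk:0→1
  Δ2: s7:0→1
  Δ3: s3:0→1
  Δ4: s2:1→0
  (4Δ to stable)
t=5 Δ0: s7=1 s2=0 s4=0 s3=1 s1=0 clk=1 s0=1 s6=0 s5=0
  Δ1: clk:1→0
  (1Δ to stable)
t=6 Δ0: s7=1 s2=0 s4=0 s3=1 s1=0 clk=0 s0=1 s6=0 s5=0
  Δ1: clk:0→1
  Δ2: s7:1→0
  Δ3: s3:1→0
  Δ4: s2:0→1
  (4Δ to stable)
t=7 Δ0: s7=0 s2=1 s4=0 s3=0 s1=0 clk=1 s0=1 s6=0 s5=0
  Δ1: clk:1→0
  (1Δ to stable)
t=8 Δ0: s7=0 s2=1 s4=0 s3=0 s1=0 clk=0 s0=1 s6=0 s5=0
  Δ1: clk:0→1
  Δ2: s7:0→1
  Δ3: s3:0→1
  Δ4: s2:1→0
  (4Δ to stable)
t=9 Δ0: s7=1 s2=0 s4=0 s3=1 s1=0 clk=1 s0=1 s6=0 s5=0
  Δ1: clk:1→0
  (1Δ to stable)
t=10 Δ0: s7=1 s2=0 s4=0 s3=1 s1=0 clk=0 s0=1 s6=0 s5=0
  Δ1: clk:0→1
  Δ2: s7:1→0
  Δ3: s3:1→0
  Δ4: s2:0→1
  (4Δ to stable)
t=11 Δ0: s7=0 s2=1 s4=0 s3=0 s1=0 clk=1 s0=1 s6=0 s5=0
  Δ1: clk:1→0
  (1Δ to stable)
t=12 Δ0: s7=0 s2=1 s4=0 s3=0 s1=0 clk=0 s0=1 s6=0 s5=0
  Δ1: clk:0→1
  Δ2: s7:0→1
  Δ3: s3:0→1
  Δ4: s2:1→0
  (4Δ to stable)
t=13 Δ0: s7=1 s2=0 s4=0 s3=1 s1=0 clk=1 s0=1 s6=0 s5=0
  Δ1: clk:1→0
  (1Δ to stable)
t=14 Δ0: s7=1 s2=0 s4=0 s3=1 s1=0 clk=0 s0=1 s6=0 s5=0
  Δ1: clk:0→1
  Δ2: s7:1→0
  Δ3: s3:1→0
  Δ4: s2:0→1
  (4Δ to stable)
t=15 Δ0: s7=0 s2=1 s4=0 s3=0 s1=0 clk=1 s0=1 s6=0 s5=0
  Δ1: clk:1→0
  (1Δ to stable)
t=16 Δ0: s7=0 s2=1 s4=0 s3=0 s1=0 clk=0 s0=1 s6=0 s5=0
  Δ1: clk:0→1
  Δ2: s7:0→1
  Δ3: s3:0→1
  Δ4: s2:1→0
  (4Δ to stable)
t=17 Δ0: s7=1 s2=0 s4=0 s3=1 s1=0 clk=1 s0=1 s6=0 s5=0
  Δ1: clk:1→0
  (1Δ to stable)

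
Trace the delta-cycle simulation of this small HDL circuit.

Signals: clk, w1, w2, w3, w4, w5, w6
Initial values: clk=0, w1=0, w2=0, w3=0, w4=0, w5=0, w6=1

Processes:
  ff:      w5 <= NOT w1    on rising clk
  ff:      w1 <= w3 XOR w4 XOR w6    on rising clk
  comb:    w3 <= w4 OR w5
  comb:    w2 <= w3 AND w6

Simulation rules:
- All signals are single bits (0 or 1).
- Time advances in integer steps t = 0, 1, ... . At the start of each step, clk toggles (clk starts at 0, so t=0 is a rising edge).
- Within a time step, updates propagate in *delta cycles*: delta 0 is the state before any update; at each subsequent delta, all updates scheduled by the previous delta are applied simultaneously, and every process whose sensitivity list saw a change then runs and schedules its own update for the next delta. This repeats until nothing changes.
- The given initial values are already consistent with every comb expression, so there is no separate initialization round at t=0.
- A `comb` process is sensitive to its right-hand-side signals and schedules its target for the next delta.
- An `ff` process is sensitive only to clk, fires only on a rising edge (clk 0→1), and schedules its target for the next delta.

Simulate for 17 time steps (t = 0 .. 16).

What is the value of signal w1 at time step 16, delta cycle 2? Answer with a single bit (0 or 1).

1

t0.Δ0 w4=0 w2=0 w1=0 clk=0 w3=0 w5=0 w6=1
t0.Δ1 w4=0 w2=0 w1=0 clk=1 w3=0 w5=0 w6=1
t0.Δ2 w4=0 w2=0 w1=1 clk=1 w3=0 w5=1 w6=1
t0.Δ3 w4=0 w2=0 w1=1 clk=1 w3=1 w5=1 w6=1
t0.Δ4 w4=0 w2=1 w1=1 clk=1 w3=1 w5=1 w6=1
t1.Δ0 w4=0 w2=1 w1=1 clk=1 w3=1 w5=1 w6=1
t1.Δ1 w4=0 w2=1 w1=1 clk=0 w3=1 w5=1 w6=1
t2.Δ0 w4=0 w2=1 w1=1 clk=0 w3=1 w5=1 w6=1
t2.Δ1 w4=0 w2=1 w1=1 clk=1 w3=1 w5=1 w6=1
t2.Δ2 w4=0 w2=1 w1=0 clk=1 w3=1 w5=0 w6=1
t2.Δ3 w4=0 w2=1 w1=0 clk=1 w3=0 w5=0 w6=1
t2.Δ4 w4=0 w2=0 w1=0 clk=1 w3=0 w5=0 w6=1
t3.Δ0 w4=0 w2=0 w1=0 clk=1 w3=0 w5=0 w6=1
t3.Δ1 w4=0 w2=0 w1=0 clk=0 w3=0 w5=0 w6=1
t4.Δ0 w4=0 w2=0 w1=0 clk=0 w3=0 w5=0 w6=1
t4.Δ1 w4=0 w2=0 w1=0 clk=1 w3=0 w5=0 w6=1
t4.Δ2 w4=0 w2=0 w1=1 clk=1 w3=0 w5=1 w6=1
t4.Δ3 w4=0 w2=0 w1=1 clk=1 w3=1 w5=1 w6=1
t4.Δ4 w4=0 w2=1 w1=1 clk=1 w3=1 w5=1 w6=1
t5.Δ0 w4=0 w2=1 w1=1 clk=1 w3=1 w5=1 w6=1
t5.Δ1 w4=0 w2=1 w1=1 clk=0 w3=1 w5=1 w6=1
t6.Δ0 w4=0 w2=1 w1=1 clk=0 w3=1 w5=1 w6=1
t6.Δ1 w4=0 w2=1 w1=1 clk=1 w3=1 w5=1 w6=1
t6.Δ2 w4=0 w2=1 w1=0 clk=1 w3=1 w5=0 w6=1
t6.Δ3 w4=0 w2=1 w1=0 clk=1 w3=0 w5=0 w6=1
t6.Δ4 w4=0 w2=0 w1=0 clk=1 w3=0 w5=0 w6=1
t7.Δ0 w4=0 w2=0 w1=0 clk=1 w3=0 w5=0 w6=1
t7.Δ1 w4=0 w2=0 w1=0 clk=0 w3=0 w5=0 w6=1
t8.Δ0 w4=0 w2=0 w1=0 clk=0 w3=0 w5=0 w6=1
t8.Δ1 w4=0 w2=0 w1=0 clk=1 w3=0 w5=0 w6=1
t8.Δ2 w4=0 w2=0 w1=1 clk=1 w3=0 w5=1 w6=1
t8.Δ3 w4=0 w2=0 w1=1 clk=1 w3=1 w5=1 w6=1
t8.Δ4 w4=0 w2=1 w1=1 clk=1 w3=1 w5=1 w6=1
t9.Δ0 w4=0 w2=1 w1=1 clk=1 w3=1 w5=1 w6=1
t9.Δ1 w4=0 w2=1 w1=1 clk=0 w3=1 w5=1 w6=1
t10.Δ0 w4=0 w2=1 w1=1 clk=0 w3=1 w5=1 w6=1
t10.Δ1 w4=0 w2=1 w1=1 clk=1 w3=1 w5=1 w6=1
t10.Δ2 w4=0 w2=1 w1=0 clk=1 w3=1 w5=0 w6=1
t10.Δ3 w4=0 w2=1 w1=0 clk=1 w3=0 w5=0 w6=1
t10.Δ4 w4=0 w2=0 w1=0 clk=1 w3=0 w5=0 w6=1
t11.Δ0 w4=0 w2=0 w1=0 clk=1 w3=0 w5=0 w6=1
t11.Δ1 w4=0 w2=0 w1=0 clk=0 w3=0 w5=0 w6=1
t12.Δ0 w4=0 w2=0 w1=0 clk=0 w3=0 w5=0 w6=1
t12.Δ1 w4=0 w2=0 w1=0 clk=1 w3=0 w5=0 w6=1
t12.Δ2 w4=0 w2=0 w1=1 clk=1 w3=0 w5=1 w6=1
t12.Δ3 w4=0 w2=0 w1=1 clk=1 w3=1 w5=1 w6=1
t12.Δ4 w4=0 w2=1 w1=1 clk=1 w3=1 w5=1 w6=1
t13.Δ0 w4=0 w2=1 w1=1 clk=1 w3=1 w5=1 w6=1
t13.Δ1 w4=0 w2=1 w1=1 clk=0 w3=1 w5=1 w6=1
t14.Δ0 w4=0 w2=1 w1=1 clk=0 w3=1 w5=1 w6=1
t14.Δ1 w4=0 w2=1 w1=1 clk=1 w3=1 w5=1 w6=1
t14.Δ2 w4=0 w2=1 w1=0 clk=1 w3=1 w5=0 w6=1
t14.Δ3 w4=0 w2=1 w1=0 clk=1 w3=0 w5=0 w6=1
t14.Δ4 w4=0 w2=0 w1=0 clk=1 w3=0 w5=0 w6=1
t15.Δ0 w4=0 w2=0 w1=0 clk=1 w3=0 w5=0 w6=1
t15.Δ1 w4=0 w2=0 w1=0 clk=0 w3=0 w5=0 w6=1
t16.Δ0 w4=0 w2=0 w1=0 clk=0 w3=0 w5=0 w6=1
t16.Δ1 w4=0 w2=0 w1=0 clk=1 w3=0 w5=0 w6=1
t16.Δ2 w4=0 w2=0 w1=1 clk=1 w3=0 w5=1 w6=1
t16.Δ3 w4=0 w2=0 w1=1 clk=1 w3=1 w5=1 w6=1
t16.Δ4 w4=0 w2=1 w1=1 clk=1 w3=1 w5=1 w6=1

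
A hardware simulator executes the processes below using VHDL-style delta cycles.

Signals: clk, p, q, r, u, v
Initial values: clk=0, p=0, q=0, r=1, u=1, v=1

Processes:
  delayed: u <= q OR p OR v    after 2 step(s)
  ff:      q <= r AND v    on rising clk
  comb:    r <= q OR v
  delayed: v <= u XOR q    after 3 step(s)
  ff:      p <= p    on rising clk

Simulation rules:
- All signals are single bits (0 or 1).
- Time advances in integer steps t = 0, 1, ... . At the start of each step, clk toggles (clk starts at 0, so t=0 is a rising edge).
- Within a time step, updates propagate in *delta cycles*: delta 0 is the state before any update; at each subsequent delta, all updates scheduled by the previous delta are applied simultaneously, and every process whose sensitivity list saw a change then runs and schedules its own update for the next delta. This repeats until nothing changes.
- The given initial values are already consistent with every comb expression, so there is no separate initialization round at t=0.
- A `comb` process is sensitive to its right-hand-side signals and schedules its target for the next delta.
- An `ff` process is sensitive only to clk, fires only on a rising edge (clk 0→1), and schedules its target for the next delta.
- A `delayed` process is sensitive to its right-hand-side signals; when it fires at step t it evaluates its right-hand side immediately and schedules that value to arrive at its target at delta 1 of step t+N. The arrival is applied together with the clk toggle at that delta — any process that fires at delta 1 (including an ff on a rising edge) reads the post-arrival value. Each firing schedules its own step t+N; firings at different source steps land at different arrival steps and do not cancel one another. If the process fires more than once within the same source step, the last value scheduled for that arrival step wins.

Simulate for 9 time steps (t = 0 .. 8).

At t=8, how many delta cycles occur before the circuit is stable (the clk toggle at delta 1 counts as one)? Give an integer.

t=0 Δ0: clk=0 v=1 p=0 q=0 u=1 r=1
  Δ1: clk:0→1
  Δ2: q:0→1
  (2Δ to stable)
t=1 Δ0: clk=1 v=1 p=0 q=1 u=1 r=1
  Δ1: clk:1→0
  (1Δ to stable)
t=2 Δ0: clk=0 v=1 p=0 q=1 u=1 r=1
  Δ1: clk:0→1
  (1Δ to stable)
t=3 Δ0: clk=1 v=1 p=0 q=1 u=1 r=1
  Δ1: clk:1→0, v:1→0
  (1Δ to stable)
t=4 Δ0: clk=0 v=0 p=0 q=1 u=1 r=1
  Δ1: clk:0→1
  Δ2: q:1→0
  Δ3: r:1→0
  (3Δ to stable)
t=5 Δ0: clk=1 v=0 p=0 q=0 u=1 r=0
  Δ1: clk:1→0
  (1Δ to stable)
t=6 Δ0: clk=0 v=0 p=0 q=0 u=1 r=0
  Δ1: clk:0→1, u:1→0
  (1Δ to stable)
t=7 Δ0: clk=1 v=0 p=0 q=0 u=0 r=0
  Δ1: clk:1→0, v:0→1
  Δ2: r:0→1
  (2Δ to stable)
t=8 Δ0: clk=0 v=1 p=0 q=0 u=0 r=1
  Δ1: clk:0→1
  Δ2: q:0→1
  (2Δ to stable)

2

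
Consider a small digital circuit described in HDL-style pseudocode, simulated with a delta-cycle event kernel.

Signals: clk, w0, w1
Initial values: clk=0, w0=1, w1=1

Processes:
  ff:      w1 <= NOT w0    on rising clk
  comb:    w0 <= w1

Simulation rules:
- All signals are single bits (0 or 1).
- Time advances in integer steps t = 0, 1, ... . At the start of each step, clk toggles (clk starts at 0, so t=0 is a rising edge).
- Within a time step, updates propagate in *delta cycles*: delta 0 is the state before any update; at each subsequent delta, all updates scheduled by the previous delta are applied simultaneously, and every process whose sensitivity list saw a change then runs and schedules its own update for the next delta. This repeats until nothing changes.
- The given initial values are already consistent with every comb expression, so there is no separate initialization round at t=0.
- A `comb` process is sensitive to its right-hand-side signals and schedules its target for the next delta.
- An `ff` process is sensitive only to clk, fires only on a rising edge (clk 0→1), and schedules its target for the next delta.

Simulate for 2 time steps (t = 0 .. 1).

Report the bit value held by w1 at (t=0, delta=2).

t=0 Δ0: clk=0 w0=1 w1=1
  Δ1: clk:0→1
  Δ2: w1:1→0
  Δ3: w0:1→0
  (3Δ to stable)
t=1 Δ0: clk=1 w0=0 w1=0
  Δ1: clk:1→0
  (1Δ to stable)

0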